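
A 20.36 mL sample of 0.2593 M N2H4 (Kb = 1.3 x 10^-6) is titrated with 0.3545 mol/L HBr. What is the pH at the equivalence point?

4.47

n(N2H4) = 0.2593 x 0.02036 = 0.005279 mol; V(HBr) at equivalence = 0.005279/0.3545 = 0.01489 L.
At equivalence the base is fully converted to N2H5+; total volume = 0.03525 L, so [N2H5+] = 0.005279/0.03525 = 0.1498 M.
Ka(N2H5+) = Kw/Kb = 1.0e-14 / 1.3 x 10^-6 = 7.69e-9.
[H^+] = sqrt(Ka x [N2H5+]) = sqrt(7.69e-9 x 0.1498) = 3.39e-5 M.
pH = -log(3.39e-5) = 4.47.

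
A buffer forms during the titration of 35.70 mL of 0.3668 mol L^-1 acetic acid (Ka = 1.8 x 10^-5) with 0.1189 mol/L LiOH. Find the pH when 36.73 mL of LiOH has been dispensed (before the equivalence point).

Initial n(CH3COOH) = 0.3668 x 0.03570 = 0.01309 mol.
n(LiOH) added = 0.1189 x 0.03673 = 0.004367 mol, converting that many moles of CH3COOH to CH3COO-.
Remaining n(CH3COOH) = 0.008728 mol; n(CH3COO-) = 0.004367 mol.
By Henderson-Hasselbalch, pH = pKa + log([A^-]/[HA]) = 4.74 + log(0.004367/0.008728) = 4.74 + (-0.30) = 4.44.

4.44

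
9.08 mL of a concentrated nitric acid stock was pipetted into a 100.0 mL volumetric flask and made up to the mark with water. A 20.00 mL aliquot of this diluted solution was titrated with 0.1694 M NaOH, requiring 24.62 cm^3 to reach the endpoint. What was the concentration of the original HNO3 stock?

2.30 M

n(NaOH) = 0.1694 x 0.02462 = 0.004171 mol.
n(HNO3) in the aliquot = 0.004171 mol.
[diluted HNO3] = 0.004171 / 0.02000 = 0.2085 M.
Dilution factor = 100.0/9.080 = 11.01, so [stock] = 0.2085 x 11.01 = 2.30 M.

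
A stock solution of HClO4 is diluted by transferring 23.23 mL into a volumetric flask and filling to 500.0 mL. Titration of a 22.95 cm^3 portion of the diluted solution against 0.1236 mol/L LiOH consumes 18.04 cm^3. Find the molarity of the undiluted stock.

2.09 M

n(LiOH) = 0.1236 x 0.01804 = 0.002230 mol.
n(HClO4) in the aliquot = 0.002230 mol.
[diluted HClO4] = 0.002230 / 0.02295 = 0.09716 M.
Dilution factor = 500.0/23.23 = 21.52, so [stock] = 0.09716 x 21.52 = 2.09 M.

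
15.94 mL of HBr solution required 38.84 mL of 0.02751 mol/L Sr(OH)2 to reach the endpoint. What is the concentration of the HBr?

0.134 M

n(Sr(OH)2) delivered = 0.02751 x 0.03884 = 0.001068 mol.
The reaction is 2 HBr + 1 Sr(OH)2, so n(HBr) = 0.001068 x 2/1 = 0.002137 mol.
[HBr] = 0.002137 mol / 0.01594 L = 0.134 M.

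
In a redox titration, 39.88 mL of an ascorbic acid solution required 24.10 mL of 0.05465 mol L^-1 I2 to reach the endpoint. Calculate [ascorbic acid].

0.0330 M

n(I2) = 0.05465 x 0.02410 = 0.001317 mol.
From the balanced equation, 1 mol I2 reacts with 1 mol ascorbic acid, so n(ascorbic acid) = 0.001317 x 1/1 = 0.001317 mol.
[ascorbic acid] = 0.001317 / 0.03988 L = 0.0330 M.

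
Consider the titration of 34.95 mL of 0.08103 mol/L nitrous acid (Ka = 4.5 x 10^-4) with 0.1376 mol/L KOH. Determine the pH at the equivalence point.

8.03

n(HNO2) = 0.08103 x 0.03495 = 0.002832 mol; V(KOH) at equivalence = 0.002832/0.1376 = 0.02058 L.
At equivalence all the acid is converted to NO2-; total volume = 0.03495 + 0.02058 = 0.05553 L, so [NO2-] = 0.002832/0.05553 = 0.05100 M.
Kb = Kw/Ka = 1.0e-14 / 4.5 x 10^-4 = 2.22e-11.
[OH^-] = sqrt(Kb x [NO2-]) = sqrt(2.22e-11 x 0.05100) = 1.06e-6 M.
pOH = 5.97, so pH = 14.00 - 5.97 = 8.03.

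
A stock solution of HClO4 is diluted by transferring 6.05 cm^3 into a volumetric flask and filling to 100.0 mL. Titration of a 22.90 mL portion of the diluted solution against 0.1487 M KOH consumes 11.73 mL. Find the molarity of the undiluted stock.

n(KOH) = 0.1487 x 0.01173 = 0.001744 mol.
n(HClO4) in the aliquot = 0.001744 mol.
[diluted HClO4] = 0.001744 / 0.02290 = 0.07617 M.
Dilution factor = 100.0/6.050 = 16.53, so [stock] = 0.07617 x 16.53 = 1.26 M.

1.26 M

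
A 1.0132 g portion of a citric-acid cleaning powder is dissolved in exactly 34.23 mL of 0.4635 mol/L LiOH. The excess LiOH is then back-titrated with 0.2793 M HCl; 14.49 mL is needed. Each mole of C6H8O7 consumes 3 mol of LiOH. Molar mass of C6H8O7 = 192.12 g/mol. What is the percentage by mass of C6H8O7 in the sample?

74.7%

Total n(LiOH) added = 0.4635 x 0.03423 = 0.01587 mol.
n(HCl) used = 0.2793 x 0.01449 = 0.004047 mol, which equals the excess n(LiOH).
So n(LiOH) consumed by the sample = 0.01587 - 0.004047 = 0.01182 mol.
n(C6H8O7) = 0.01182 / 3 = 0.003940 mol.
mass C6H8O7 = 0.003940 x 192.12 = 0.7569 g, so %C6H8O7 = 0.7569/1.0132 x 100 = 74.7%.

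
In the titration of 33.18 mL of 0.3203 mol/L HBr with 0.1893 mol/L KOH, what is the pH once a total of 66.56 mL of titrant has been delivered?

n(acid) = 0.3203 x 0.03318 = 0.01063 mol; n(KOH) added = 0.1893 x 0.06656 = 0.01260 mol.
Base is in excess by 0.01260 - 0.01063 = 0.001972 mol in a total volume of 0.09974 L.
[OH^-] = 0.001972/0.09974 = 0.01977 M, so pOH = 1.70 and pH = 14.00 - 1.70 = 12.30.

12.30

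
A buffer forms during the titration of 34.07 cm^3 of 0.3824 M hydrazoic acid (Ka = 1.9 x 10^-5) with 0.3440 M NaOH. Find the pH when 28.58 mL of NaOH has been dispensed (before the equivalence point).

Initial n(HN3) = 0.3824 x 0.03407 = 0.01303 mol.
n(NaOH) added = 0.3440 x 0.02858 = 0.009832 mol, converting that many moles of HN3 to N3-.
Remaining n(HN3) = 0.003197 mol; n(N3-) = 0.009832 mol.
By Henderson-Hasselbalch, pH = pKa + log([A^-]/[HA]) = 4.72 + log(0.009832/0.003197) = 4.72 + (+0.49) = 5.21.

5.21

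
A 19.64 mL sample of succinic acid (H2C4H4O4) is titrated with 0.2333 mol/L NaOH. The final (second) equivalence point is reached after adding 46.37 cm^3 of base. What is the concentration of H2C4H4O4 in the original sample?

0.275 M

n(NaOH) = 0.2333 x 0.04637 = 0.01082 mol.
At the final (second) equivalence point, 2 mol OH^- react per mol H2C4H4O4, so n(H2C4H4O4) = 0.01082 / 2 = 0.005409 mol.
[H2C4H4O4] = 0.005409 / 0.01964 L = 0.275 M.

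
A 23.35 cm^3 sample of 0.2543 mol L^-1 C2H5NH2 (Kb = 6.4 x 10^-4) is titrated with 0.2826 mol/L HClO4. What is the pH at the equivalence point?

n(C2H5NH2) = 0.2543 x 0.02335 = 0.005938 mol; V(HClO4) at equivalence = 0.005938/0.2826 = 0.02101 L.
At equivalence the base is fully converted to C2H5NH3+; total volume = 0.04436 L, so [C2H5NH3+] = 0.005938/0.04436 = 0.1339 M.
Ka(C2H5NH3+) = Kw/Kb = 1.0e-14 / 6.4 x 10^-4 = 1.56e-11.
[H^+] = sqrt(Ka x [C2H5NH3+]) = sqrt(1.56e-11 x 0.1339) = 1.45e-6 M.
pH = -log(1.45e-6) = 5.84.

5.84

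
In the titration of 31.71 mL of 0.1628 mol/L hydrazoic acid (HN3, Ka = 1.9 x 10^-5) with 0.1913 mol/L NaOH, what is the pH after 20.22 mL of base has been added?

Initial n(HN3) = 0.1628 x 0.03171 = 0.005162 mol.
n(NaOH) added = 0.1913 x 0.02022 = 0.003868 mol, converting that many moles of HN3 to N3-.
Remaining n(HN3) = 0.001294 mol; n(N3-) = 0.003868 mol.
By Henderson-Hasselbalch, pH = pKa + log([A^-]/[HA]) = 4.72 + log(0.003868/0.001294) = 4.72 + (+0.48) = 5.20.

5.20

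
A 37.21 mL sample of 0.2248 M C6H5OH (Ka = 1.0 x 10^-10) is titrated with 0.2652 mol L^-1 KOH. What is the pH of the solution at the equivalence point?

11.54

n(C6H5OH) = 0.2248 x 0.03721 = 0.008365 mol; V(KOH) at equivalence = 0.008365/0.2652 = 0.03154 L.
At equivalence all the acid is converted to C6H5O-; total volume = 0.03721 + 0.03154 = 0.06875 L, so [C6H5O-] = 0.008365/0.06875 = 0.1217 M.
Kb = Kw/Ka = 1.0e-14 / 1.0 x 10^-10 = 0.000100.
[OH^-] = sqrt(Kb x [C6H5O-]) = sqrt(0.000100 x 0.1217) = 0.00349 M.
pOH = 2.46, so pH = 14.00 - 2.46 = 11.54.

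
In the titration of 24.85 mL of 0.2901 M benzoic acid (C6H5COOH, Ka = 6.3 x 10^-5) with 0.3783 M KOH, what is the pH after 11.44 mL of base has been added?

Initial n(C6H5COOH) = 0.2901 x 0.02485 = 0.007209 mol.
n(KOH) added = 0.3783 x 0.01144 = 0.004328 mol, converting that many moles of C6H5COOH to C6H5COO-.
Remaining n(C6H5COOH) = 0.002881 mol; n(C6H5COO-) = 0.004328 mol.
By Henderson-Hasselbalch, pH = pKa + log([A^-]/[HA]) = 4.20 + log(0.004328/0.002881) = 4.20 + (+0.18) = 4.38.

4.38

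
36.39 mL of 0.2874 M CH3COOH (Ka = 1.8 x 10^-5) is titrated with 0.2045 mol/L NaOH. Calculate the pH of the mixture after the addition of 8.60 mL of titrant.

4.05

Initial n(CH3COOH) = 0.2874 x 0.03639 = 0.01046 mol.
n(NaOH) added = 0.2045 x 0.008600 = 0.001759 mol, converting that many moles of CH3COOH to CH3COO-.
Remaining n(CH3COOH) = 0.008700 mol; n(CH3COO-) = 0.001759 mol.
By Henderson-Hasselbalch, pH = pKa + log([A^-]/[HA]) = 4.74 + log(0.001759/0.008700) = 4.74 + (-0.69) = 4.05.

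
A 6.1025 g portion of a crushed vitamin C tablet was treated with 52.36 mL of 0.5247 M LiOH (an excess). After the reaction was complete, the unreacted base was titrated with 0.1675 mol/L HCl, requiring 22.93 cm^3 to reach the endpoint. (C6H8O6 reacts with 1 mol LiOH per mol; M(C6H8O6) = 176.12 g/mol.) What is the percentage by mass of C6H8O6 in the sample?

Total n(LiOH) added = 0.5247 x 0.05236 = 0.02747 mol.
n(HCl) used = 0.1675 x 0.02293 = 0.003841 mol, which equals the excess n(LiOH).
So n(LiOH) consumed by the sample = 0.02747 - 0.003841 = 0.02363 mol.
n(C6H8O6) = 0.02363 / 1 = 0.02363 mol.
mass C6H8O6 = 0.02363 x 176.12 = 4.162 g, so %C6H8O6 = 4.162/6.1025 x 100 = 68.2%.

68.2%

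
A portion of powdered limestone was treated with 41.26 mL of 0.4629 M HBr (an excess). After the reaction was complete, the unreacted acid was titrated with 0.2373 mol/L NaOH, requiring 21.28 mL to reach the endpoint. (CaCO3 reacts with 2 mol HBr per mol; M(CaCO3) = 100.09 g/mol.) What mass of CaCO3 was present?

0.703 g

Total n(HBr) added = 0.4629 x 0.04126 = 0.01910 mol.
n(NaOH) used = 0.2373 x 0.02128 = 0.005050 mol, which equals the excess n(HBr).
So n(HBr) consumed by the sample = 0.01910 - 0.005050 = 0.01405 mol.
n(CaCO3) = 0.01405 / 2 = 0.007025 mol.
mass = 0.007025 mol x 100.09 g/mol = 0.703 g.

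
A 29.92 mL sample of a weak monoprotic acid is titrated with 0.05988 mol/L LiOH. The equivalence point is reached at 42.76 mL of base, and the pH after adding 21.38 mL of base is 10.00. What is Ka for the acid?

1.0 x 10^-10

21.38 mL is half of the equivalence volume, so this is the half-equivalence point where [HA] = [A^-].
At half-equivalence pH = pKa, so pKa = 10.00.
Ka = 10^(-10.00) = 1.0 x 10^-10.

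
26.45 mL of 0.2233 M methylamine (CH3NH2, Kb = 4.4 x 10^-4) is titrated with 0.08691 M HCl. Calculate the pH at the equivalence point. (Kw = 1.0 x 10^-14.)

n(CH3NH2) = 0.2233 x 0.02645 = 0.005906 mol; V(HCl) at equivalence = 0.005906/0.08691 = 0.06796 L.
At equivalence the base is fully converted to CH3NH3+; total volume = 0.09441 L, so [CH3NH3+] = 0.005906/0.09441 = 0.06256 M.
Ka(CH3NH3+) = Kw/Kb = 1.0e-14 / 4.4 x 10^-4 = 2.27e-11.
[H^+] = sqrt(Ka x [CH3NH3+]) = sqrt(2.27e-11 x 0.06256) = 1.19e-6 M.
pH = -log(1.19e-6) = 5.92.

5.92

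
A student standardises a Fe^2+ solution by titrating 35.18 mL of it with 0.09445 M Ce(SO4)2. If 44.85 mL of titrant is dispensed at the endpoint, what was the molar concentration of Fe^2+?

0.120 M

n(Ce(SO4)2) = 0.09445 x 0.04485 = 0.004236 mol.
From the balanced equation, 1 mol Ce(SO4)2 reacts with 1 mol Fe^2+, so n(Fe^2+) = 0.004236 x 1/1 = 0.004236 mol.
[Fe^2+] = 0.004236 / 0.03518 L = 0.120 M.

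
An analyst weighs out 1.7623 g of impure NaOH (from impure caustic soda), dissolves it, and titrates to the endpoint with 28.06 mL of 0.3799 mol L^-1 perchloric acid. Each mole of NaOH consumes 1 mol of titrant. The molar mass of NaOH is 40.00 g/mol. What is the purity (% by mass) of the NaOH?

24.2%

n(HClO4) = 0.3799 x 0.02806 = 0.01066 mol.
n(NaOH) = 0.01066 / 1 = 0.01066 mol.
mass of NaOH = 0.01066 x 40.00 = 0.4264 g.
% purity = 0.4264 / 1.7623 x 100 = 24.2%.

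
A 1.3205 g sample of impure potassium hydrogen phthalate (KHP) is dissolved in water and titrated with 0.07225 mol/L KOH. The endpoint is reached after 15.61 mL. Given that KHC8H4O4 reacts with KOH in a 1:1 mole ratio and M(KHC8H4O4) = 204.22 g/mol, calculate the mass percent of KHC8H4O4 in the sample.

n(KOH) = 0.07225 x 0.01561 = 0.001128 mol.
n(KHC8H4O4) = 0.001128 / 1 = 0.001128 mol.
mass of KHC8H4O4 = 0.001128 x 204.22 = 0.2303 g.
% purity = 0.2303 / 1.3205 x 100 = 17.4%.

17.4%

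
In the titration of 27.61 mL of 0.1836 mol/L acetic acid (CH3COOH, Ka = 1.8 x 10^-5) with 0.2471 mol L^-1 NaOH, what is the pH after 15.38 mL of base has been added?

Initial n(CH3COOH) = 0.1836 x 0.02761 = 0.005069 mol.
n(NaOH) added = 0.2471 x 0.01538 = 0.003800 mol, converting that many moles of CH3COOH to CH3COO-.
Remaining n(CH3COOH) = 0.001269 mol; n(CH3COO-) = 0.003800 mol.
By Henderson-Hasselbalch, pH = pKa + log([A^-]/[HA]) = 4.74 + log(0.003800/0.001269) = 4.74 + (+0.48) = 5.22.

5.22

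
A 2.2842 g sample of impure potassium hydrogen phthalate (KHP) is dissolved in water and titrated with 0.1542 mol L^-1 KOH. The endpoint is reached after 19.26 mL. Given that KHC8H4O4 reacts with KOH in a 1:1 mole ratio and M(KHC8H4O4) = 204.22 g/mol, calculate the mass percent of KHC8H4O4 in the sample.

26.6%

n(KOH) = 0.1542 x 0.01926 = 0.002970 mol.
n(KHC8H4O4) = 0.002970 / 1 = 0.002970 mol.
mass of KHC8H4O4 = 0.002970 x 204.22 = 0.6065 g.
% purity = 0.6065 / 2.2842 x 100 = 26.6%.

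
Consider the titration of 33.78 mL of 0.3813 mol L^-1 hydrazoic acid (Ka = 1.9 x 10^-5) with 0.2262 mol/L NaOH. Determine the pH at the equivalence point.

8.94

n(HN3) = 0.3813 x 0.03378 = 0.01288 mol; V(NaOH) at equivalence = 0.01288/0.2262 = 0.05694 L.
At equivalence all the acid is converted to N3-; total volume = 0.03378 + 0.05694 = 0.09072 L, so [N3-] = 0.01288/0.09072 = 0.1420 M.
Kb = Kw/Ka = 1.0e-14 / 1.9 x 10^-5 = 5.26e-10.
[OH^-] = sqrt(Kb x [N3-]) = sqrt(5.26e-10 x 0.1420) = 8.64e-6 M.
pOH = 5.06, so pH = 14.00 - 5.06 = 8.94.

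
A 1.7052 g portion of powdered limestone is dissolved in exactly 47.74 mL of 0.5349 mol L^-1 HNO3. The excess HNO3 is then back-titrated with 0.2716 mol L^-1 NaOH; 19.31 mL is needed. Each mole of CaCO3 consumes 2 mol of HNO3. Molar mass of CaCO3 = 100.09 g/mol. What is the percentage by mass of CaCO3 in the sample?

Total n(HNO3) added = 0.5349 x 0.04774 = 0.02554 mol.
n(NaOH) used = 0.2716 x 0.01931 = 0.005245 mol, which equals the excess n(HNO3).
So n(HNO3) consumed by the sample = 0.02554 - 0.005245 = 0.02029 mol.
n(CaCO3) = 0.02029 / 2 = 0.01015 mol.
mass CaCO3 = 0.01015 x 100.09 = 1.015 g, so %CaCO3 = 1.015/1.7052 x 100 = 59.6%.

59.6%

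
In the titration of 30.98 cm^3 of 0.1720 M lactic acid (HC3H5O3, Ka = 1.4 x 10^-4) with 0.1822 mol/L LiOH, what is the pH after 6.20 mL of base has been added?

Initial n(HC3H5O3) = 0.1720 x 0.03098 = 0.005329 mol.
n(LiOH) added = 0.1822 x 0.006200 = 0.001130 mol, converting that many moles of HC3H5O3 to C3H5O3-.
Remaining n(HC3H5O3) = 0.004199 mol; n(C3H5O3-) = 0.001130 mol.
By Henderson-Hasselbalch, pH = pKa + log([A^-]/[HA]) = 3.85 + log(0.001130/0.004199) = 3.85 + (-0.57) = 3.28.

3.28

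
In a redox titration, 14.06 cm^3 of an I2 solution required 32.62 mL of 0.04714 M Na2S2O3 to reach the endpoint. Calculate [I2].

0.0547 M

n(Na2S2O3) = 0.04714 x 0.03262 = 0.001538 mol.
From the balanced equation, 2 mol Na2S2O3 reacts with 1 mol I2, so n(I2) = 0.001538 x 1/2 = 0.0007689 mol.
[I2] = 0.0007689 / 0.01406 L = 0.0547 M.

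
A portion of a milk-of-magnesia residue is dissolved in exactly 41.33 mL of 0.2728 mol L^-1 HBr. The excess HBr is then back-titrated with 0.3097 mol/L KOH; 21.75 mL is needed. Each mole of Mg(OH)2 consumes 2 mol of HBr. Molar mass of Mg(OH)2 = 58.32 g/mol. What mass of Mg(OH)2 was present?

0.132 g

Total n(HBr) added = 0.2728 x 0.04133 = 0.01127 mol.
n(KOH) used = 0.3097 x 0.02175 = 0.006736 mol, which equals the excess n(HBr).
So n(HBr) consumed by the sample = 0.01127 - 0.006736 = 0.004539 mol.
n(Mg(OH)2) = 0.004539 / 2 = 0.002269 mol.
mass = 0.002269 mol x 58.32 g/mol = 0.132 g.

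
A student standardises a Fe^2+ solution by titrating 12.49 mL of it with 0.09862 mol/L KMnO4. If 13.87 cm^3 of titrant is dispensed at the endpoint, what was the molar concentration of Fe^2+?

n(KMnO4) = 0.09862 x 0.01387 = 0.001368 mol.
From the balanced equation, 1 mol KMnO4 reacts with 5 mol Fe^2+, so n(Fe^2+) = 0.001368 x 5/1 = 0.006839 mol.
[Fe^2+] = 0.006839 / 0.01249 L = 0.548 M.

0.548 M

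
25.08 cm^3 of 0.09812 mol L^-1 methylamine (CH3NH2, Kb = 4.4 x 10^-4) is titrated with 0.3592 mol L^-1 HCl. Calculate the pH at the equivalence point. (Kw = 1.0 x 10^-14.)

5.88

n(CH3NH2) = 0.09812 x 0.02508 = 0.002461 mol; V(HCl) at equivalence = 0.002461/0.3592 = 0.006851 L.
At equivalence the base is fully converted to CH3NH3+; total volume = 0.03193 L, so [CH3NH3+] = 0.002461/0.03193 = 0.07707 M.
Ka(CH3NH3+) = Kw/Kb = 1.0e-14 / 4.4 x 10^-4 = 2.27e-11.
[H^+] = sqrt(Ka x [CH3NH3+]) = sqrt(2.27e-11 x 0.07707) = 1.32e-6 M.
pH = -log(1.32e-6) = 5.88.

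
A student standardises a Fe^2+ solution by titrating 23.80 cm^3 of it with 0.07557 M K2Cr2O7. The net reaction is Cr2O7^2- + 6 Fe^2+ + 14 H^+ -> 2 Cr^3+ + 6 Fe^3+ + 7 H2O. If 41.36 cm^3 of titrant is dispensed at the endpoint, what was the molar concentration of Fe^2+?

0.788 M

n(K2Cr2O7) = 0.07557 x 0.04136 = 0.003126 mol.
From the balanced equation, 1 mol K2Cr2O7 reacts with 6 mol Fe^2+, so n(Fe^2+) = 0.003126 x 6/1 = 0.01875 mol.
[Fe^2+] = 0.01875 / 0.02380 L = 0.788 M.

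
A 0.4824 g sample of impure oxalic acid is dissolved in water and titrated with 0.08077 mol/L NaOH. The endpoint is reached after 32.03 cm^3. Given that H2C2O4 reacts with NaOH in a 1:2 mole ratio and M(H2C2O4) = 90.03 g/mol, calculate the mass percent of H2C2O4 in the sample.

24.1%

n(NaOH) = 0.08077 x 0.03203 = 0.002587 mol.
n(H2C2O4) = 0.002587 / 2 = 0.001294 mol.
mass of H2C2O4 = 0.001294 x 90.03 = 0.1165 g.
% purity = 0.1165 / 0.4824 x 100 = 24.1%.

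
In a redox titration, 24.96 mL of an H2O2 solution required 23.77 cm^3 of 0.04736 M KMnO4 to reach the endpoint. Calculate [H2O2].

n(KMnO4) = 0.04736 x 0.02377 = 0.001126 mol.
From the balanced equation, 2 mol KMnO4 reacts with 5 mol H2O2, so n(H2O2) = 0.001126 x 5/2 = 0.002814 mol.
[H2O2] = 0.002814 / 0.02496 L = 0.113 M.

0.113 M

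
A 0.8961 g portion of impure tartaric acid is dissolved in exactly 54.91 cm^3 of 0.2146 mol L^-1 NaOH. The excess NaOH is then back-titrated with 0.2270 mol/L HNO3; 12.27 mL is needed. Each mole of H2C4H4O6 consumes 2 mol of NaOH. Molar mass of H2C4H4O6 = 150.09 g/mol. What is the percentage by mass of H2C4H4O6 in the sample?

75.4%

Total n(NaOH) added = 0.2146 x 0.05491 = 0.01178 mol.
n(HNO3) used = 0.2270 x 0.01227 = 0.002785 mol, which equals the excess n(NaOH).
So n(NaOH) consumed by the sample = 0.01178 - 0.002785 = 0.008998 mol.
n(H2C4H4O6) = 0.008998 / 2 = 0.004499 mol.
mass H2C4H4O6 = 0.004499 x 150.09 = 0.6753 g, so %H2C4H4O6 = 0.6753/0.8961 x 100 = 75.4%.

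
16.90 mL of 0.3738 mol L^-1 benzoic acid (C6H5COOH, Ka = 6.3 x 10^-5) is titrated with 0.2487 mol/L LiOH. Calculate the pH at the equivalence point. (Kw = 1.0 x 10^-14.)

8.69

n(C6H5COOH) = 0.3738 x 0.01690 = 0.006317 mol; V(LiOH) at equivalence = 0.006317/0.2487 = 0.02540 L.
At equivalence all the acid is converted to C6H5COO-; total volume = 0.01690 + 0.02540 = 0.04230 L, so [C6H5COO-] = 0.006317/0.04230 = 0.1493 M.
Kb = Kw/Ka = 1.0e-14 / 6.3 x 10^-5 = 1.59e-10.
[OH^-] = sqrt(Kb x [C6H5COO-]) = sqrt(1.59e-10 x 0.1493) = 4.87e-6 M.
pOH = 5.31, so pH = 14.00 - 5.31 = 8.69.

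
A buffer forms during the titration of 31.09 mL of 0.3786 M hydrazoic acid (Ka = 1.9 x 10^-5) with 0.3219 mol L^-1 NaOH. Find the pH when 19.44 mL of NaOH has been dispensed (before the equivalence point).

4.78

Initial n(HN3) = 0.3786 x 0.03109 = 0.01177 mol.
n(NaOH) added = 0.3219 x 0.01944 = 0.006258 mol, converting that many moles of HN3 to N3-.
Remaining n(HN3) = 0.005513 mol; n(N3-) = 0.006258 mol.
By Henderson-Hasselbalch, pH = pKa + log([A^-]/[HA]) = 4.72 + log(0.006258/0.005513) = 4.72 + (+0.06) = 4.78.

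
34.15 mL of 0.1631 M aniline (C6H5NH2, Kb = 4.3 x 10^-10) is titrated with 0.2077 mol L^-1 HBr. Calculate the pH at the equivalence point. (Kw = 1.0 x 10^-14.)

2.84

n(C6H5NH2) = 0.1631 x 0.03415 = 0.005570 mol; V(HBr) at equivalence = 0.005570/0.2077 = 0.02682 L.
At equivalence the base is fully converted to C6H5NH3+; total volume = 0.06097 L, so [C6H5NH3+] = 0.005570/0.06097 = 0.09136 M.
Ka(C6H5NH3+) = Kw/Kb = 1.0e-14 / 4.3 x 10^-10 = 2.33e-5.
[H^+] = sqrt(Ka x [C6H5NH3+]) = sqrt(2.33e-5 x 0.09136) = 0.00146 M.
pH = -log(0.00146) = 2.84.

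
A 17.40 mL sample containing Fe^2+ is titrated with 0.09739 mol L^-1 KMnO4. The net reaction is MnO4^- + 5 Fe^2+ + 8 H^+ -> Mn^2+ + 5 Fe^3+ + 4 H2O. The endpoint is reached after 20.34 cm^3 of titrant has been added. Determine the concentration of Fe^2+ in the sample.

0.569 M

n(KMnO4) = 0.09739 x 0.02034 = 0.001981 mol.
From the balanced equation, 1 mol KMnO4 reacts with 5 mol Fe^2+, so n(Fe^2+) = 0.001981 x 5/1 = 0.009905 mol.
[Fe^2+] = 0.009905 / 0.01740 L = 0.569 M.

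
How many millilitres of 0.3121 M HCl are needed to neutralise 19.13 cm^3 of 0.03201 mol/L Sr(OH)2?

3.92 mL

n(Sr(OH)2) = 0.03201 mol/L x 0.01913 L = 0.0006124 mol.
The neutralisation is 1 Sr(OH)2 : 2 HCl, so n(HCl) = 0.0006124 x 2/1 = 0.001225 mol.
V(HCl) = 0.001225 / 0.3121 = 0.003924 L = 3.92 mL.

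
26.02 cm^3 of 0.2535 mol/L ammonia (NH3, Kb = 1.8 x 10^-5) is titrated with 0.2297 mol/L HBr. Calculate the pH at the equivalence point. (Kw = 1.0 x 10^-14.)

n(NH3) = 0.2535 x 0.02602 = 0.006596 mol; V(HBr) at equivalence = 0.006596/0.2297 = 0.02872 L.
At equivalence the base is fully converted to NH4+; total volume = 0.05474 L, so [NH4+] = 0.006596/0.05474 = 0.1205 M.
Ka(NH4+) = Kw/Kb = 1.0e-14 / 1.8 x 10^-5 = 5.56e-10.
[H^+] = sqrt(Ka x [NH4+]) = sqrt(5.56e-10 x 0.1205) = 8.18e-6 M.
pH = -log(8.18e-6) = 5.09.

5.09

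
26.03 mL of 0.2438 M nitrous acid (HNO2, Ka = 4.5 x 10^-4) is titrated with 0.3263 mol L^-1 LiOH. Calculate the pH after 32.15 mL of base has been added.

12.85

n(acid) = 0.2438 x 0.02603 = 0.006346 mol; n(LiOH) added = 0.3263 x 0.03215 = 0.01049 mol.
Base is in excess by 0.01049 - 0.006346 = 0.004144 mol in a total volume of 0.05818 L.
[OH^-] = 0.004144/0.05818 = 0.07123 M, so pOH = 1.15 and pH = 14.00 - 1.15 = 12.85.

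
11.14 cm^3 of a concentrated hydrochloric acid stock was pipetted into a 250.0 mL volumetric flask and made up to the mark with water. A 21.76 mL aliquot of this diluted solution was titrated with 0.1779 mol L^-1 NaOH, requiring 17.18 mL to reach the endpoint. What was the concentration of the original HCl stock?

3.15 M

n(NaOH) = 0.1779 x 0.01718 = 0.003056 mol.
n(HCl) in the aliquot = 0.003056 mol.
[diluted HCl] = 0.003056 / 0.02176 = 0.1405 M.
Dilution factor = 250.0/11.14 = 22.44, so [stock] = 0.1405 x 22.44 = 3.15 M.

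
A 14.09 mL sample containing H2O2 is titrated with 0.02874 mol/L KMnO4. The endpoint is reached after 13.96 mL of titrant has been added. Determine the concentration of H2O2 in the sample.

n(KMnO4) = 0.02874 x 0.01396 = 0.0004012 mol.
From the balanced equation, 2 mol KMnO4 reacts with 5 mol H2O2, so n(H2O2) = 0.0004012 x 5/2 = 0.001003 mol.
[H2O2] = 0.001003 / 0.01409 L = 0.0712 M.

0.0712 M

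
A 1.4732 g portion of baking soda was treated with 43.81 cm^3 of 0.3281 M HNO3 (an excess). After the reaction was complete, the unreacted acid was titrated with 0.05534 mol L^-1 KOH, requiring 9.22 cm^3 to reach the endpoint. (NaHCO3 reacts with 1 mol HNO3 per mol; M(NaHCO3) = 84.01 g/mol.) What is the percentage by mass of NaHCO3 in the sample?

79.1%

Total n(HNO3) added = 0.3281 x 0.04381 = 0.01437 mol.
n(KOH) used = 0.05534 x 0.009220 = 0.0005102 mol, which equals the excess n(HNO3).
So n(HNO3) consumed by the sample = 0.01437 - 0.0005102 = 0.01386 mol.
n(NaHCO3) = 0.01386 / 1 = 0.01386 mol.
mass NaHCO3 = 0.01386 x 84.01 = 1.165 g, so %NaHCO3 = 1.165/1.4732 x 100 = 79.1%.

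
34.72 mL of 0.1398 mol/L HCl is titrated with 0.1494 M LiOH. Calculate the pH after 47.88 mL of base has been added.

12.44

n(acid) = 0.1398 x 0.03472 = 0.004854 mol; n(LiOH) added = 0.1494 x 0.04788 = 0.007153 mol.
Base is in excess by 0.007153 - 0.004854 = 0.002299 mol in a total volume of 0.08260 L.
[OH^-] = 0.002299/0.08260 = 0.02784 M, so pOH = 1.56 and pH = 14.00 - 1.56 = 12.44.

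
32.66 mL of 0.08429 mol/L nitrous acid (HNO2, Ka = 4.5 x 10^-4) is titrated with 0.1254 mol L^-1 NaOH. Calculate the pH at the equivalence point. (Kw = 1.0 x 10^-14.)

n(HNO2) = 0.08429 x 0.03266 = 0.002753 mol; V(NaOH) at equivalence = 0.002753/0.1254 = 0.02195 L.
At equivalence all the acid is converted to NO2-; total volume = 0.03266 + 0.02195 = 0.05461 L, so [NO2-] = 0.002753/0.05461 = 0.05041 M.
Kb = Kw/Ka = 1.0e-14 / 4.5 x 10^-4 = 2.22e-11.
[OH^-] = sqrt(Kb x [NO2-]) = sqrt(2.22e-11 x 0.05041) = 1.06e-6 M.
pOH = 5.98, so pH = 14.00 - 5.98 = 8.02.

8.02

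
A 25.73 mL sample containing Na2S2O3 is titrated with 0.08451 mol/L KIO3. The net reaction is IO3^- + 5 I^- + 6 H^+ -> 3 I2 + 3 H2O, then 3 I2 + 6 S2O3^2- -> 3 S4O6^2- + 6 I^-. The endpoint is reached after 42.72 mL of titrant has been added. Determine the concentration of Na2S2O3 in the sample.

0.842 M

n(KIO3) = 0.08451 x 0.04272 = 0.003610 mol.
From the balanced equation, 1 mol KIO3 reacts with 6 mol Na2S2O3, so n(Na2S2O3) = 0.003610 x 6/1 = 0.02166 mol.
[Na2S2O3] = 0.02166 / 0.02573 L = 0.842 M.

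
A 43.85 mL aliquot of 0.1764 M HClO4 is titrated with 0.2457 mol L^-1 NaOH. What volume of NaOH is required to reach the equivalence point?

31.5 mL

n(HClO4) = 0.1764 mol/L x 0.04385 L = 0.007735 mol.
At equivalence n(NaOH) = n(HClO4) = 0.007735 mol.
V(NaOH) = 0.007735 / 0.2457 = 0.03148 L = 31.5 mL.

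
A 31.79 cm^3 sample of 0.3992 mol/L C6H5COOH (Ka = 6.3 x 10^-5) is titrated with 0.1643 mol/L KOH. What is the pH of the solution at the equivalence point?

n(C6H5COOH) = 0.3992 x 0.03179 = 0.01269 mol; V(KOH) at equivalence = 0.01269/0.1643 = 0.07724 L.
At equivalence all the acid is converted to C6H5COO-; total volume = 0.03179 + 0.07724 = 0.1090 L, so [C6H5COO-] = 0.01269/0.1090 = 0.1164 M.
Kb = Kw/Ka = 1.0e-14 / 6.3 x 10^-5 = 1.59e-10.
[OH^-] = sqrt(Kb x [C6H5COO-]) = sqrt(1.59e-10 x 0.1164) = 4.30e-6 M.
pOH = 5.37, so pH = 14.00 - 5.37 = 8.63.

8.63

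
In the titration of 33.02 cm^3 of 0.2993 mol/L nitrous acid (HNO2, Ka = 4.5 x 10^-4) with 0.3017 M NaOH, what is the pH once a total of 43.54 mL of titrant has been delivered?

n(acid) = 0.2993 x 0.03302 = 0.009883 mol; n(NaOH) added = 0.3017 x 0.04354 = 0.01314 mol.
Base is in excess by 0.01314 - 0.009883 = 0.003253 mol in a total volume of 0.07656 L.
[OH^-] = 0.003253/0.07656 = 0.04249 M, so pOH = 1.37 and pH = 14.00 - 1.37 = 12.63.

12.63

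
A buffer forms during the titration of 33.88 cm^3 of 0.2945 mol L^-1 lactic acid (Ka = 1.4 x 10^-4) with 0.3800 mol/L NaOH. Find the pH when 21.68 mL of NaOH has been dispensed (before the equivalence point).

4.53

Initial n(HC3H5O3) = 0.2945 x 0.03388 = 0.009978 mol.
n(NaOH) added = 0.3800 x 0.02168 = 0.008238 mol, converting that many moles of HC3H5O3 to C3H5O3-.
Remaining n(HC3H5O3) = 0.001739 mol; n(C3H5O3-) = 0.008238 mol.
By Henderson-Hasselbalch, pH = pKa + log([A^-]/[HA]) = 3.85 + log(0.008238/0.001739) = 3.85 + (+0.68) = 4.53.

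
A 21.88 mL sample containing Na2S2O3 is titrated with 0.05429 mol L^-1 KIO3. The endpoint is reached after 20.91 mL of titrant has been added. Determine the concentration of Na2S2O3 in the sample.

0.311 M

n(KIO3) = 0.05429 x 0.02091 = 0.001135 mol.
From the balanced equation, 1 mol KIO3 reacts with 6 mol Na2S2O3, so n(Na2S2O3) = 0.001135 x 6/1 = 0.006811 mol.
[Na2S2O3] = 0.006811 / 0.02188 L = 0.311 M.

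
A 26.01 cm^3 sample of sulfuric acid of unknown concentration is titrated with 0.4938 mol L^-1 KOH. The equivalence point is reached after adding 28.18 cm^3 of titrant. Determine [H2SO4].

0.267 M

n(KOH) delivered = 0.4938 x 0.02818 = 0.01392 mol.
The reaction is 1 H2SO4 + 2 KOH, so n(H2SO4) = 0.01392 x 1/2 = 0.006958 mol.
[H2SO4] = 0.006958 mol / 0.02601 L = 0.267 M.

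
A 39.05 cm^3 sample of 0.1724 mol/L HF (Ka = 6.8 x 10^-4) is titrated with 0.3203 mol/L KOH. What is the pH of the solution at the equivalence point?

n(HF) = 0.1724 x 0.03905 = 0.006732 mol; V(KOH) at equivalence = 0.006732/0.3203 = 0.02102 L.
At equivalence all the acid is converted to F-; total volume = 0.03905 + 0.02102 = 0.06007 L, so [F-] = 0.006732/0.06007 = 0.1121 M.
Kb = Kw/Ka = 1.0e-14 / 6.8 x 10^-4 = 1.47e-11.
[OH^-] = sqrt(Kb x [F-]) = sqrt(1.47e-11 x 0.1121) = 1.28e-6 M.
pOH = 5.89, so pH = 14.00 - 5.89 = 8.11.

8.11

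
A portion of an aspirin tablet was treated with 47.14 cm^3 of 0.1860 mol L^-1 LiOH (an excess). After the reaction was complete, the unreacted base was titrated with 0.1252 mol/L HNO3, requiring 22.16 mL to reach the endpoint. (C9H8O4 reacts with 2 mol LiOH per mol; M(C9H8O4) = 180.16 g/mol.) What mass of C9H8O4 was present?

0.540 g

Total n(LiOH) added = 0.1860 x 0.04714 = 0.008768 mol.
n(HNO3) used = 0.1252 x 0.02216 = 0.002774 mol, which equals the excess n(LiOH).
So n(LiOH) consumed by the sample = 0.008768 - 0.002774 = 0.005994 mol.
n(C9H8O4) = 0.005994 / 2 = 0.002997 mol.
mass = 0.002997 mol x 180.16 g/mol = 0.540 g.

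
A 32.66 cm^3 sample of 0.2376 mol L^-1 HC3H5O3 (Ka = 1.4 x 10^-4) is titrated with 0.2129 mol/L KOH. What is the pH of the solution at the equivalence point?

n(HC3H5O3) = 0.2376 x 0.03266 = 0.007760 mol; V(KOH) at equivalence = 0.007760/0.2129 = 0.03645 L.
At equivalence all the acid is converted to C3H5O3-; total volume = 0.03266 + 0.03645 = 0.06911 L, so [C3H5O3-] = 0.007760/0.06911 = 0.1123 M.
Kb = Kw/Ka = 1.0e-14 / 1.4 x 10^-4 = 7.14e-11.
[OH^-] = sqrt(Kb x [C3H5O3-]) = sqrt(7.14e-11 x 0.1123) = 2.83e-6 M.
pOH = 5.55, so pH = 14.00 - 5.55 = 8.45.

8.45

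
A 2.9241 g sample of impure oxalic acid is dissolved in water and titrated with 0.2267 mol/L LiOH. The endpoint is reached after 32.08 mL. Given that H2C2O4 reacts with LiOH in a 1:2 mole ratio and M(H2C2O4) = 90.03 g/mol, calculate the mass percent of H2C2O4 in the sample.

n(LiOH) = 0.2267 x 0.03208 = 0.007273 mol.
n(H2C2O4) = 0.007273 / 2 = 0.003636 mol.
mass of H2C2O4 = 0.003636 x 90.03 = 0.3274 g.
% purity = 0.3274 / 2.9241 x 100 = 11.2%.

11.2%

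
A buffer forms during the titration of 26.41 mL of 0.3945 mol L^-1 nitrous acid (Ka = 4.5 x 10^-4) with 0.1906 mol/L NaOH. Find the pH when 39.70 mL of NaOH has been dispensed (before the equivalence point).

3.77

Initial n(HNO2) = 0.3945 x 0.02641 = 0.01042 mol.
n(NaOH) added = 0.1906 x 0.03970 = 0.007567 mol, converting that many moles of HNO2 to NO2-.
Remaining n(HNO2) = 0.002852 mol; n(NO2-) = 0.007567 mol.
By Henderson-Hasselbalch, pH = pKa + log([A^-]/[HA]) = 3.35 + log(0.007567/0.002852) = 3.35 + (+0.42) = 3.77.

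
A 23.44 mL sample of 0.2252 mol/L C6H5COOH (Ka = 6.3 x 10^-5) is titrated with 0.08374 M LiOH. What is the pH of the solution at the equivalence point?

8.49

n(C6H5COOH) = 0.2252 x 0.02344 = 0.005279 mol; V(LiOH) at equivalence = 0.005279/0.08374 = 0.06304 L.
At equivalence all the acid is converted to C6H5COO-; total volume = 0.02344 + 0.06304 = 0.08648 L, so [C6H5COO-] = 0.005279/0.08648 = 0.06104 M.
Kb = Kw/Ka = 1.0e-14 / 6.3 x 10^-5 = 1.59e-10.
[OH^-] = sqrt(Kb x [C6H5COO-]) = sqrt(1.59e-10 x 0.06104) = 3.11e-6 M.
pOH = 5.51, so pH = 14.00 - 5.51 = 8.49.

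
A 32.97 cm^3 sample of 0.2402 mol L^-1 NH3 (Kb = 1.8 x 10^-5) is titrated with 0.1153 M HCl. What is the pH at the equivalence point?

n(NH3) = 0.2402 x 0.03297 = 0.007919 mol; V(HCl) at equivalence = 0.007919/0.1153 = 0.06869 L.
At equivalence the base is fully converted to NH4+; total volume = 0.1017 L, so [NH4+] = 0.007919/0.1017 = 0.07790 M.
Ka(NH4+) = Kw/Kb = 1.0e-14 / 1.8 x 10^-5 = 5.56e-10.
[H^+] = sqrt(Ka x [NH4+]) = sqrt(5.56e-10 x 0.07790) = 6.58e-6 M.
pH = -log(6.58e-6) = 5.18.

5.18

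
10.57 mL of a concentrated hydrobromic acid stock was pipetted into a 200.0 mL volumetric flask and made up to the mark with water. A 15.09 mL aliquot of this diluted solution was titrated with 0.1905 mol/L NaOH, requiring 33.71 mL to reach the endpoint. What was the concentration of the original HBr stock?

8.05 M

n(NaOH) = 0.1905 x 0.03371 = 0.006422 mol.
n(HBr) in the aliquot = 0.006422 mol.
[diluted HBr] = 0.006422 / 0.01509 = 0.4256 M.
Dilution factor = 200.0/10.57 = 18.92, so [stock] = 0.4256 x 18.92 = 8.05 M.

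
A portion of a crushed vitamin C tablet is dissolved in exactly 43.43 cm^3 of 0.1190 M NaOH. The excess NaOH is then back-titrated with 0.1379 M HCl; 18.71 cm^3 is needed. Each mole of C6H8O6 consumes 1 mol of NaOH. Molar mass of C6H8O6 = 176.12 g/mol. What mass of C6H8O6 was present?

Total n(NaOH) added = 0.1190 x 0.04343 = 0.005168 mol.
n(HCl) used = 0.1379 x 0.01871 = 0.002580 mol, which equals the excess n(NaOH).
So n(NaOH) consumed by the sample = 0.005168 - 0.002580 = 0.002588 mol.
n(C6H8O6) = 0.002588 / 1 = 0.002588 mol.
mass = 0.002588 mol x 176.12 g/mol = 0.456 g.

0.456 g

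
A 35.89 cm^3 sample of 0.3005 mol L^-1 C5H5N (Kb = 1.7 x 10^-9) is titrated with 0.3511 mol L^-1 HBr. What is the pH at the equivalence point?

3.01

n(C5H5N) = 0.3005 x 0.03589 = 0.01078 mol; V(HBr) at equivalence = 0.01078/0.3511 = 0.03072 L.
At equivalence the base is fully converted to C5H5NH+; total volume = 0.06661 L, so [C5H5NH+] = 0.01078/0.06661 = 0.1619 M.
Ka(C5H5NH+) = Kw/Kb = 1.0e-14 / 1.7 x 10^-9 = 5.88e-6.
[H^+] = sqrt(Ka x [C5H5NH+]) = sqrt(5.88e-6 x 0.1619) = 0.000976 M.
pH = -log(0.000976) = 3.01.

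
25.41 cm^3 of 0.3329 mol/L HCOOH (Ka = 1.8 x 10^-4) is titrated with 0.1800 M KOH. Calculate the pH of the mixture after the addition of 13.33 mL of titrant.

3.34

Initial n(HCOOH) = 0.3329 x 0.02541 = 0.008459 mol.
n(KOH) added = 0.1800 x 0.01333 = 0.002399 mol, converting that many moles of HCOOH to HCOO-.
Remaining n(HCOOH) = 0.006060 mol; n(HCOO-) = 0.002399 mol.
By Henderson-Hasselbalch, pH = pKa + log([A^-]/[HA]) = 3.74 + log(0.002399/0.006060) = 3.74 + (-0.40) = 3.34.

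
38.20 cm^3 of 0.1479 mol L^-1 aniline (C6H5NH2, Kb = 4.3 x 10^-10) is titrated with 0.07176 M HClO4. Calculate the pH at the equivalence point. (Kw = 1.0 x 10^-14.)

n(C6H5NH2) = 0.1479 x 0.03820 = 0.005650 mol; V(HClO4) at equivalence = 0.005650/0.07176 = 0.07873 L.
At equivalence the base is fully converted to C6H5NH3+; total volume = 0.1169 L, so [C6H5NH3+] = 0.005650/0.1169 = 0.04832 M.
Ka(C6H5NH3+) = Kw/Kb = 1.0e-14 / 4.3 x 10^-10 = 2.33e-5.
[H^+] = sqrt(Ka x [C6H5NH3+]) = sqrt(2.33e-5 x 0.04832) = 0.00106 M.
pH = -log(0.00106) = 2.97.

2.97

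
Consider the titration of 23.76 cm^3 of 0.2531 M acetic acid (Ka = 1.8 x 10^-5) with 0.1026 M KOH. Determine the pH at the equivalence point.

n(CH3COOH) = 0.2531 x 0.02376 = 0.006014 mol; V(KOH) at equivalence = 0.006014/0.1026 = 0.05861 L.
At equivalence all the acid is converted to CH3COO-; total volume = 0.02376 + 0.05861 = 0.08237 L, so [CH3COO-] = 0.006014/0.08237 = 0.07301 M.
Kb = Kw/Ka = 1.0e-14 / 1.8 x 10^-5 = 5.56e-10.
[OH^-] = sqrt(Kb x [CH3COO-]) = sqrt(5.56e-10 x 0.07301) = 6.37e-6 M.
pOH = 5.20, so pH = 14.00 - 5.20 = 8.80.

8.80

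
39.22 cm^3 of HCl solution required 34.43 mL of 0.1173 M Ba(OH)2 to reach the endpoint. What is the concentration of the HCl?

n(Ba(OH)2) delivered = 0.1173 x 0.03443 = 0.004039 mol.
The reaction is 2 HCl + 1 Ba(OH)2, so n(HCl) = 0.004039 x 2/1 = 0.008077 mol.
[HCl] = 0.008077 mol / 0.03922 L = 0.206 M.

0.206 M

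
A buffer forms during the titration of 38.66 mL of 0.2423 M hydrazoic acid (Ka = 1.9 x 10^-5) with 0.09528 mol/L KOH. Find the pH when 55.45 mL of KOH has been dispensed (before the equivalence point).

Initial n(HN3) = 0.2423 x 0.03866 = 0.009367 mol.
n(KOH) added = 0.09528 x 0.05545 = 0.005283 mol, converting that many moles of HN3 to N3-.
Remaining n(HN3) = 0.004084 mol; n(N3-) = 0.005283 mol.
By Henderson-Hasselbalch, pH = pKa + log([A^-]/[HA]) = 4.72 + log(0.005283/0.004084) = 4.72 + (+0.11) = 4.83.

4.83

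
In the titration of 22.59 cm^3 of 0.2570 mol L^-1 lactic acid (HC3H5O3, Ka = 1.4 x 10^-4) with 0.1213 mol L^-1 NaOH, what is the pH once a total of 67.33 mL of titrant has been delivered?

n(acid) = 0.2570 x 0.02259 = 0.005806 mol; n(NaOH) added = 0.1213 x 0.06733 = 0.008167 mol.
Base is in excess by 0.008167 - 0.005806 = 0.002361 mol in a total volume of 0.08992 L.
[OH^-] = 0.002361/0.08992 = 0.02626 M, so pOH = 1.58 and pH = 14.00 - 1.58 = 12.42.

12.42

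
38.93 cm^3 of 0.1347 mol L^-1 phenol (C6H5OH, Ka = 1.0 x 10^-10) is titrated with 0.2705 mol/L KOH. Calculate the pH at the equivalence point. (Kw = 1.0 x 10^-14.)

n(C6H5OH) = 0.1347 x 0.03893 = 0.005244 mol; V(KOH) at equivalence = 0.005244/0.2705 = 0.01939 L.
At equivalence all the acid is converted to C6H5O-; total volume = 0.03893 + 0.01939 = 0.05832 L, so [C6H5O-] = 0.005244/0.05832 = 0.08992 M.
Kb = Kw/Ka = 1.0e-14 / 1.0 x 10^-10 = 0.000100.
[OH^-] = sqrt(Kb x [C6H5O-]) = sqrt(0.000100 x 0.08992) = 0.00300 M.
pOH = 2.52, so pH = 14.00 - 2.52 = 11.48.

11.48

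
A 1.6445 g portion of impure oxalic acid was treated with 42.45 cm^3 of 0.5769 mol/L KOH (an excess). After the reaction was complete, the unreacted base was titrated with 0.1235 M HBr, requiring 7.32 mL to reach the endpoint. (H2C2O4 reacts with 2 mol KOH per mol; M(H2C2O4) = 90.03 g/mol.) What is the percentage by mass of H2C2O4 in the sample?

64.6%

Total n(KOH) added = 0.5769 x 0.04245 = 0.02449 mol.
n(HBr) used = 0.1235 x 0.007320 = 0.0009040 mol, which equals the excess n(KOH).
So n(KOH) consumed by the sample = 0.02449 - 0.0009040 = 0.02359 mol.
n(H2C2O4) = 0.02359 / 2 = 0.01179 mol.
mass H2C2O4 = 0.01179 x 90.03 = 1.062 g, so %H2C2O4 = 1.062/1.6445 x 100 = 64.6%.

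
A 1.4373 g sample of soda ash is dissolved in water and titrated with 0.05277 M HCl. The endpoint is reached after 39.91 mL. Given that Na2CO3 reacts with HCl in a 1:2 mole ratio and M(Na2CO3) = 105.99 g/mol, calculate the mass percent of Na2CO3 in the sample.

n(HCl) = 0.05277 x 0.03991 = 0.002106 mol.
n(Na2CO3) = 0.002106 / 2 = 0.001053 mol.
mass of Na2CO3 = 0.001053 x 105.99 = 0.1116 g.
% purity = 0.1116 / 1.4373 x 100 = 7.77%.

7.77%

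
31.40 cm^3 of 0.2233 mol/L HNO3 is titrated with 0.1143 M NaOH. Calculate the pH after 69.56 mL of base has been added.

n(acid) = 0.2233 x 0.03140 = 0.007012 mol; n(NaOH) added = 0.1143 x 0.06956 = 0.007951 mol.
Base is in excess by 0.007951 - 0.007012 = 0.0009391 mol in a total volume of 0.1010 L.
[OH^-] = 0.0009391/0.1010 = 0.009302 M, so pOH = 2.03 and pH = 14.00 - 2.03 = 11.97.

11.97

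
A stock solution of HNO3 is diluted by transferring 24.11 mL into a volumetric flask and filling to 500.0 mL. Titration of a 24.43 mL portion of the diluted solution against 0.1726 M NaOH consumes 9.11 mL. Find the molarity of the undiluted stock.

n(NaOH) = 0.1726 x 0.009110 = 0.001572 mol.
n(HNO3) in the aliquot = 0.001572 mol.
[diluted HNO3] = 0.001572 / 0.02443 = 0.06436 M.
Dilution factor = 500.0/24.11 = 20.74, so [stock] = 0.06436 x 20.74 = 1.33 M.

1.33 M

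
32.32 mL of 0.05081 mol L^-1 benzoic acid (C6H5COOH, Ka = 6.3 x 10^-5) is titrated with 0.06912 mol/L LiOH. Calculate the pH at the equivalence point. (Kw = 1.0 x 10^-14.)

n(C6H5COOH) = 0.05081 x 0.03232 = 0.001642 mol; V(LiOH) at equivalence = 0.001642/0.06912 = 0.02376 L.
At equivalence all the acid is converted to C6H5COO-; total volume = 0.03232 + 0.02376 = 0.05608 L, so [C6H5COO-] = 0.001642/0.05608 = 0.02928 M.
Kb = Kw/Ka = 1.0e-14 / 6.3 x 10^-5 = 1.59e-10.
[OH^-] = sqrt(Kb x [C6H5COO-]) = sqrt(1.59e-10 x 0.02928) = 2.16e-6 M.
pOH = 5.67, so pH = 14.00 - 5.67 = 8.33.

8.33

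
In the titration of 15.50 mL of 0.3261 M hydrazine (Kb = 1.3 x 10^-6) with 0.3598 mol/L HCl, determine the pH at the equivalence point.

n(N2H4) = 0.3261 x 0.01550 = 0.005055 mol; V(HCl) at equivalence = 0.005055/0.3598 = 0.01405 L.
At equivalence the base is fully converted to N2H5+; total volume = 0.02955 L, so [N2H5+] = 0.005055/0.02955 = 0.1711 M.
Ka(N2H5+) = Kw/Kb = 1.0e-14 / 1.3 x 10^-6 = 7.69e-9.
[H^+] = sqrt(Ka x [N2H5+]) = sqrt(7.69e-9 x 0.1711) = 3.63e-5 M.
pH = -log(3.63e-5) = 4.44.

4.44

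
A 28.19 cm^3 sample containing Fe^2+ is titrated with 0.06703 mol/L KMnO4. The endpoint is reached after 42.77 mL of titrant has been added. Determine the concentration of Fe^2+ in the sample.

n(KMnO4) = 0.06703 x 0.04277 = 0.002867 mol.
From the balanced equation, 1 mol KMnO4 reacts with 5 mol Fe^2+, so n(Fe^2+) = 0.002867 x 5/1 = 0.01433 mol.
[Fe^2+] = 0.01433 / 0.02819 L = 0.508 M.

0.508 M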